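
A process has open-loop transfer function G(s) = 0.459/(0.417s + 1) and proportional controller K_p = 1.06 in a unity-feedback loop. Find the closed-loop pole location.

Closed loop: T(s) = K_p·G/(1+K_p·G) = 0.4865/(0.417s + 1 + 0.4865), with pole at s = −(1 + 0.4865)/0.417 = −3.565.

s = -3.565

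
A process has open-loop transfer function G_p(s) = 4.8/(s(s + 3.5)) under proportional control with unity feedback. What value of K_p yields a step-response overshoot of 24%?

From %OS = 100·exp(−πζ/√(1−ζ²)) = 24%, ζ = −ln(0.24)/√(π²+ln²(0.24)) = 0.4136.
Characteristic equation s² + 3.5s + 4.8K_p = 0 gives ζ = 3.5/(2√(4.8K_p)).
Setting ζ = 0.4136: √(4.8K_p) = 3.5/(2·0.4136) = 4.231, so K_p = 17.9/4.8 = 3.73.

K_p = 3.73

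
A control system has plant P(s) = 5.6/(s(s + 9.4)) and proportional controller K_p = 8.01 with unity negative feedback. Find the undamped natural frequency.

With unity feedback the closed-loop characteristic equation is s² + 9.4s + 8.01·5.6 = s² + 9.4s + 44.86 = 0.
Matching s² + 2ζω_n s + ω_n²: ω_n = √44.86 = 6.697 rad/s and 2ζω_n = 9.4, so ζ = 9.4/(2·6.697) = 0.702.

ω_n = 6.7 rad/s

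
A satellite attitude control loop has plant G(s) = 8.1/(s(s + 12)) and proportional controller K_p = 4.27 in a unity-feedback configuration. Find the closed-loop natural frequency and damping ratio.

ω_n = 5.88 rad/s, ζ = 1.02

With unity feedback the closed-loop characteristic equation is s² + 12s + 4.27·8.1 = s² + 12s + 34.59 = 0.
So ω_n² = 34.59 ⇒ ω_n = 5.881 rad/s, and ζ = 12/(2ω_n) = 1.02.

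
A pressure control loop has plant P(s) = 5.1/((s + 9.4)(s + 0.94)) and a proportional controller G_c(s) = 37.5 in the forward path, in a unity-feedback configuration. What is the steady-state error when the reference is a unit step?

The loop is type 0. Static position error constant K_pos = G_c(0)·P(0) = 37.5·0.5772 = 21.64.
Steady-state error to a unit step: e_ss = 1/(1+K_pos) = 1/22.64 = 0.0442.

0.0442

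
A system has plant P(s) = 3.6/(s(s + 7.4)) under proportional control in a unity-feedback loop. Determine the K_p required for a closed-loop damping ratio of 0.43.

Closed-loop characteristic equation: s² + 7.4s + K_p·3.6 = 0.
So ω_n = √(3.6K_p) and 2ζω_n = 7.4, giving ζ = 7.4/(2√(3.6K_p)).
Setting ζ = 0.43: √(3.6K_p) = 7.4/(2·0.43) = 8.605, so K_p = 74.04/3.6 = 20.6.

K_p = 20.6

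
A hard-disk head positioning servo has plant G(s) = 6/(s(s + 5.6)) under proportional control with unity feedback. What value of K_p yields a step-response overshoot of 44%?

From %OS = 100·exp(−πζ/√(1−ζ²)) = 44%, ζ = −ln(0.44)/√(π²+ln²(0.44)) = 0.2528.
Characteristic equation s² + 5.6s + 6K_p = 0 gives ζ = 5.6/(2√(6K_p)).
Setting ζ = 0.2528: √(6K_p) = 5.6/(2·0.2528) = 11.07, so K_p = 122.6/6 = 20.4.

K_p = 20.4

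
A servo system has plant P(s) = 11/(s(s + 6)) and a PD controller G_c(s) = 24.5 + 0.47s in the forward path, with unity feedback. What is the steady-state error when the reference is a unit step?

The open loop G_c(s)P(s) has a pole at the origin (type 1), so the static position error constant is infinite and e_ss = 1/(1+∞) = 0.

0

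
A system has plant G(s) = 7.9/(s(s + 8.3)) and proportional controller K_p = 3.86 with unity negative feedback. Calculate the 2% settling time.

The closed-loop denominator s² + 8.3s + 30.49 gives ω_n = √30.49 = 5.522 and ζ = 8.3/(2ω_n) = 0.7515.
2% settling time T_s ≈ 4/(ζω_n) = 4/4.15 = 0.964 s.

T_s ≈ 0.964 s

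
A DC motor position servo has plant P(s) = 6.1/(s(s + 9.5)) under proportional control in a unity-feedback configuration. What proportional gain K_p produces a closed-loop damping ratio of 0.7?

Closed-loop characteristic equation: s² + 9.5s + K_p·6.1 = 0.
So ω_n = √(6.1K_p) and 2ζω_n = 9.5, giving ζ = 9.5/(2√(6.1K_p)).
Setting ζ = 0.7: √(6.1K_p) = 9.5/(2·0.7) = 6.786, so K_p = 46.05/6.1 = 7.55.

K_p = 7.55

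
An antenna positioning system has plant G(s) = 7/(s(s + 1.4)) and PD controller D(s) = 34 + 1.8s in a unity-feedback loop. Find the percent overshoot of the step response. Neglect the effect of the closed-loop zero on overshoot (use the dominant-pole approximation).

Forward path: (34 + 1.8s)·7/(s(s+1.4)). The closed-loop characteristic equation is s² + (1.4 + 7·1.8)s + 7·34 = 0.
That is s² + 14s + 238 = 0, so ω_n = 15.43 rad/s and ζ = 14/(2·15.43) = 0.4537.
%OS = 100·exp(−πζ/√(1−ζ²)) = 20.2%.

20.2%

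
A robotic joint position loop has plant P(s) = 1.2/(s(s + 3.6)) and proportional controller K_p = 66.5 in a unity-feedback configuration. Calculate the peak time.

Closed-loop characteristic equation: s² + 3.6s + 79.8 = 0, so ω_n = 8.933 rad/s and ζ = 3.6/(2·8.933) = 0.2015.
Damped frequency ω_d = ω_n√(1−ζ²) = 8.75 rad/s, so peak time T_p = π/ω_d = 0.359 s.

T_p = 0.359 s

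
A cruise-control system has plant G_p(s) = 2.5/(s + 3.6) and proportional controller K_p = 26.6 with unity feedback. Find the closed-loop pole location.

Closed-loop transfer function: T(s) = K_p·G_p(s)/(1 + K_p·G_p(s)) = 66.5/(s + 3.6 + 66.5) = 66.5/(s + 70.1).
The closed-loop pole is at s = −70.1.

s = -70.1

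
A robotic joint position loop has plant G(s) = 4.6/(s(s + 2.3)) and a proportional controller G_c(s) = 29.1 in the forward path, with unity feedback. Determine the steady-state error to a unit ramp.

0.0172

The loop has one pole at the origin (type 1). Velocity error constant K_v = lim_{s→0} s·G_c(s)G(s) = 29.1·4.6/2.3 = 58.2.
Steady-state error to a unit ramp: e_ss = 1/K_v = 0.0172.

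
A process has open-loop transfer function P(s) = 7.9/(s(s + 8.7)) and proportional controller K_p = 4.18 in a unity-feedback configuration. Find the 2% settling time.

The closed-loop denominator s² + 8.7s + 33.02 gives ω_n = √33.02 = 5.746 and ζ = 8.7/(2ω_n) = 0.757.
2% settling time T_s ≈ 4/(ζω_n) = 4/4.35 = 0.92 s.

T_s ≈ 0.92 s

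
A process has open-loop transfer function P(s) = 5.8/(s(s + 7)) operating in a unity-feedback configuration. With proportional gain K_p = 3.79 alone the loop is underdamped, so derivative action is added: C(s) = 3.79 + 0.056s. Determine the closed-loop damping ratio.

ζ = 0.781

Forward path: (3.79 + 0.056s)·5.8/(s(s+7)). The closed-loop characteristic equation is s² + (7 + 5.8·0.056)s + 5.8·3.79 = 0.
That is s² + 7.325s + 21.98 = 0, so ω_n = 4.688 rad/s and ζ = 7.325/(2·4.688) = 0.7811.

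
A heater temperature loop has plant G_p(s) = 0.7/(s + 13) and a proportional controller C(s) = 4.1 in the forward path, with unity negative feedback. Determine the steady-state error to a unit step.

0.819

The loop is type 0. Static position error constant K_pos = C(0)·G_p(0) = 4.1·0.05385 = 0.2208.
Steady-state error to a unit step: e_ss = 1/(1+K_pos) = 1/1.221 = 0.819.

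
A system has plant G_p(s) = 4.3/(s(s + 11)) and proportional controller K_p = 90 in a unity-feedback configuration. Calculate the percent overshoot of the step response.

The closed-loop denominator s² + 11s + 387 gives ω_n = √387 = 19.67 and ζ = 11/(2ω_n) = 0.2796.
%OS = 100·exp(−πζ/√(1−ζ²)) = 100·exp(−π·0.2796/√0.9218) = 40.1%.

40.1%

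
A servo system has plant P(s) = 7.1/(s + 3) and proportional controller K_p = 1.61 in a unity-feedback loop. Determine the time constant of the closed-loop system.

τ = 0.0693 s

Closed-loop transfer function: T(s) = K_p·P(s)/(1 + K_p·P(s)) = 11.43/(s + 3 + 11.43) = 11.43/(s + 14.43).
Time constant τ = 1/14.43 = 0.0693 s.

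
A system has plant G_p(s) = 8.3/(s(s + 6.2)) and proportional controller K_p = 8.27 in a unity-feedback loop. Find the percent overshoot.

From 1 + K_pG_p(s) = 0: s² + 6.2s + 68.64 = 0 ⇒ ω_n = 8.285, ζ = 0.3742.
%OS = 100·exp(−πζ/√(1−ζ²)) = 100·exp(−π·0.3742/√0.86) = 28.2%.

28.2%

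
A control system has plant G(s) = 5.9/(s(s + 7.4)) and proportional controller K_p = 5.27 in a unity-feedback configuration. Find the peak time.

T_p = 0.753 s

The closed-loop denominator s² + 7.4s + 31.09 gives ω_n = √31.09 = 5.576 and ζ = 7.4/(2ω_n) = 0.6635.
Damped frequency ω_d = ω_n√(1−ζ²) = 4.172 rad/s, so peak time T_p = π/ω_d = 0.753 s.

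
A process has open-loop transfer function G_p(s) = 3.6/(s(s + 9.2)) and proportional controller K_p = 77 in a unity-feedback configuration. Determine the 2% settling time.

T_s ≈ 0.87 s

From 1 + K_pG_p(s) = 0: s² + 9.2s + 277.2 = 0 ⇒ ω_n = 16.65, ζ = 0.2763.
2% settling time T_s ≈ 4/(ζω_n) = 4/4.6 = 0.87 s.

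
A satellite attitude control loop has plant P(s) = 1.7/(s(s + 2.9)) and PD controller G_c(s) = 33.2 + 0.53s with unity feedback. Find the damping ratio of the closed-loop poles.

Forward path: (33.2 + 0.53s)·1.7/(s(s+2.9)). The closed-loop characteristic equation is s² + (2.9 + 1.7·0.53)s + 1.7·33.2 = 0.
That is s² + 3.801s + 56.44 = 0, so ω_n = 7.513 rad/s and ζ = 3.801/(2·7.513) = 0.253.

ζ = 0.253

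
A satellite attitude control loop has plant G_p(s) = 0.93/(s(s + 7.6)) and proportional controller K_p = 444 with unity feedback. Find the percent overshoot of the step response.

The closed-loop denominator s² + 7.6s + 412.9 gives ω_n = √412.9 = 20.32 and ζ = 7.6/(2ω_n) = 0.187.
%OS = 100·exp(−πζ/√(1−ζ²)) = 100·exp(−π·0.187/√0.965) = 55%.

55%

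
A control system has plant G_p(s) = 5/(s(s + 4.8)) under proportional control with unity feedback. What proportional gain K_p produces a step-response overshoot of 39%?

K_p = 14

From %OS = 100·exp(−πζ/√(1−ζ²)) = 39%, ζ = −ln(0.39)/√(π²+ln²(0.39)) = 0.2871.
Characteristic equation s² + 4.8s + 5K_p = 0 gives ζ = 4.8/(2√(5K_p)).
Setting ζ = 0.2871: √(5K_p) = 4.8/(2·0.2871) = 8.359, so K_p = 69.88/5 = 14.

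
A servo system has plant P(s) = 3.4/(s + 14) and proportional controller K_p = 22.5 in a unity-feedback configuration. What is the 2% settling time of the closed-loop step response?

Closed-loop transfer function: T(s) = K_p·P(s)/(1 + K_p·P(s)) = 76.5/(s + 14 + 76.5) = 76.5/(s + 90.5).
Time constant τ = 1/90.5 = 0.01105 s, so the 2% settling time is about 4τ = 0.0442 s.

T_s ≈ 0.0442 s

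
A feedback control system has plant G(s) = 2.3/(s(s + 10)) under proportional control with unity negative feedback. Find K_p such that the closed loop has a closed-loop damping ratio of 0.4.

Closed-loop characteristic equation: s² + 10s + K_p·2.3 = 0.
So ω_n = √(2.3K_p) and 2ζω_n = 10, giving ζ = 10/(2√(2.3K_p)).
Setting ζ = 0.4: √(2.3K_p) = 10/(2·0.4) = 12.5, so K_p = 156.2/2.3 = 67.9.

K_p = 67.9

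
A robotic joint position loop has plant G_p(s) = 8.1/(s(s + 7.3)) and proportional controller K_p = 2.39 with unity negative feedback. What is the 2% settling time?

Closed-loop characteristic equation: s² + 7.3s + 19.36 = 0, so ω_n = 4.4 rad/s and ζ = 7.3/(2·4.4) = 0.8296.
2% settling time T_s ≈ 4/(ζω_n) = 4/3.65 = 1.1 s.

T_s ≈ 1.1 s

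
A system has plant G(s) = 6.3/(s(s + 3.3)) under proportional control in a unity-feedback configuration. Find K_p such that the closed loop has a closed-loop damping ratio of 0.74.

K_p = 0.789

Closed-loop characteristic equation: s² + 3.3s + K_p·6.3 = 0.
So ω_n = √(6.3K_p) and 2ζω_n = 3.3, giving ζ = 3.3/(2√(6.3K_p)).
Setting ζ = 0.74: √(6.3K_p) = 3.3/(2·0.74) = 2.23, so K_p = 4.972/6.3 = 0.789.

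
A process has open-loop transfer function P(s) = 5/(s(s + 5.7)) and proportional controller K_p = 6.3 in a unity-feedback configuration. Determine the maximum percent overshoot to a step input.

From 1 + K_pP(s) = 0: s² + 5.7s + 31.5 = 0 ⇒ ω_n = 5.612, ζ = 0.5078.
%OS = 100·exp(−πζ/√(1−ζ²)) = 100·exp(−π·0.5078/√0.7421) = 15.7%.

15.7%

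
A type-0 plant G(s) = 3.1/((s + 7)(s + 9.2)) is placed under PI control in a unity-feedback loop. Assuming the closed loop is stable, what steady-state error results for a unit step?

The PI controller's integrator makes the forward path type 1, so e_ss to a step is zero.

0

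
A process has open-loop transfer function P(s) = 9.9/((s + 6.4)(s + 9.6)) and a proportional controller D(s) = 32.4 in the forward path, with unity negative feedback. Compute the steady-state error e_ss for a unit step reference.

The loop is type 0. Static position error constant K_pos = D(0)·P(0) = 32.4·0.1611 = 5.221.
Steady-state error to a unit step: e_ss = 1/(1+K_pos) = 1/6.221 = 0.161.

0.161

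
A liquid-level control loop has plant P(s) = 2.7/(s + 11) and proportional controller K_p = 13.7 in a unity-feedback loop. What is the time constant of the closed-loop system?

τ = 0.0208 s

Closed-loop transfer function: T(s) = K_p·P(s)/(1 + K_p·P(s)) = 36.99/(s + 11 + 36.99) = 36.99/(s + 47.99).
Time constant τ = 1/47.99 = 0.0208 s.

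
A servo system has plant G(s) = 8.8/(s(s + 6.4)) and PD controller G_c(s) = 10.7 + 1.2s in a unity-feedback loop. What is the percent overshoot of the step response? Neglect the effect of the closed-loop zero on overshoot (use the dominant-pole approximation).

Forward path: (10.7 + 1.2s)·8.8/(s(s+6.4)). The closed-loop characteristic equation is s² + (6.4 + 8.8·1.2)s + 8.8·10.7 = 0.
That is s² + 16.96s + 94.16 = 0, so ω_n = 9.704 rad/s and ζ = 16.96/(2·9.704) = 0.8739.
%OS = 100·exp(−πζ/√(1−ζ²)) = 0.353%.

0.353%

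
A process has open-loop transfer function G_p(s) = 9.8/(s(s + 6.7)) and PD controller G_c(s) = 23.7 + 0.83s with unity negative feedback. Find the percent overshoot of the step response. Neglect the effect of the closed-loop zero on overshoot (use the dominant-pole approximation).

17.4%

Forward path: (23.7 + 0.83s)·9.8/(s(s+6.7)). The closed-loop characteristic equation is s² + (6.7 + 9.8·0.83)s + 9.8·23.7 = 0.
That is s² + 14.83s + 232.3 = 0, so ω_n = 15.24 rad/s and ζ = 14.83/(2·15.24) = 0.4867.
%OS = 100·exp(−πζ/√(1−ζ²)) = 17.4%.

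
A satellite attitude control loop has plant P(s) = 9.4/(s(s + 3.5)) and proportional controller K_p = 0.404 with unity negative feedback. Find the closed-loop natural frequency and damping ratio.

ω_n = 1.95 rad/s, ζ = 0.898

1 + K_p·P(s) = 0 gives s² + 3.5s + 3.798 = 0.
So ω_n² = 3.798 ⇒ ω_n = 1.949 rad/s, and ζ = 3.5/(2ω_n) = 0.898.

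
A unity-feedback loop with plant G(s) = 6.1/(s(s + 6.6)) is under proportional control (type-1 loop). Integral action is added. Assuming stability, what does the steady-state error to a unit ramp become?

The integrator raises the loop to type 2, so K_v → ∞ and e_ss to a ramp is zero.

0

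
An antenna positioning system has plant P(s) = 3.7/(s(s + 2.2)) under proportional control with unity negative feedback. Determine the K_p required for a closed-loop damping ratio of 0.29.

K_p = 3.89

Closed-loop characteristic equation: s² + 2.2s + K_p·3.7 = 0.
So ω_n = √(3.7K_p) and 2ζω_n = 2.2, giving ζ = 2.2/(2√(3.7K_p)).
Setting ζ = 0.29: √(3.7K_p) = 2.2/(2·0.29) = 3.793, so K_p = 14.39/3.7 = 3.89.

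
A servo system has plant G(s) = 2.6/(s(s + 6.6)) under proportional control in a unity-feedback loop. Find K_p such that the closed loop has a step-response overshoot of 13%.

From %OS = 100·exp(−πζ/√(1−ζ²)) = 13%, ζ = −ln(0.13)/√(π²+ln²(0.13)) = 0.5446.
Characteristic equation s² + 6.6s + 2.6K_p = 0 gives ζ = 6.6/(2√(2.6K_p)).
Setting ζ = 0.5446: √(2.6K_p) = 6.6/(2·0.5446) = 6.059, so K_p = 36.71/2.6 = 14.1.

K_p = 14.1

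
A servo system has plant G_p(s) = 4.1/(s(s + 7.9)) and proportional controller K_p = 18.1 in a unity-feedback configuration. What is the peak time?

T_p = 0.41 s

From 1 + K_pG_p(s) = 0: s² + 7.9s + 74.21 = 0 ⇒ ω_n = 8.615, ζ = 0.4585.
Damped frequency ω_d = ω_n√(1−ζ²) = 7.656 rad/s, so peak time T_p = π/ω_d = 0.41 s.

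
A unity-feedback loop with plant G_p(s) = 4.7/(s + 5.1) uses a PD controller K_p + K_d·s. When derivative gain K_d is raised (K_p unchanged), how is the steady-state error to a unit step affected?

unchanged

K_d affects only the transient (the s-coefficient); the DC loop gain, and hence e_ss, depends only on K_p.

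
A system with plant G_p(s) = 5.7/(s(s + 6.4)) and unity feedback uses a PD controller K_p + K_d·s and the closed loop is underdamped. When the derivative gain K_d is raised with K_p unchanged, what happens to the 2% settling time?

Characteristic equation s² + (6.4 + 5.7K_d)s + 5.7K_p = 0: raising K_d increases ζω_n = (6.4+5.7K_d)/2 while the loop stays underdamped, so T_s ≈ 4/(ζω_n) decreases.

decrease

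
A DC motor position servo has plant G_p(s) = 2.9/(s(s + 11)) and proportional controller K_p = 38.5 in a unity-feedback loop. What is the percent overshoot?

The closed-loop denominator s² + 11s + 111.6 gives ω_n = √111.6 = 10.57 and ζ = 11/(2ω_n) = 0.5205.
%OS = 100·exp(−πζ/√(1−ζ²)) = 100·exp(−π·0.5205/√0.7291) = 14.7%.

14.7%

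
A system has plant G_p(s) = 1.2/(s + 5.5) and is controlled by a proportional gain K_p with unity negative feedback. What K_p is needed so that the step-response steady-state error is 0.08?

K_p = 52.7

The loop is type 0, so e_ss(step) = 1/(1 + K_pos) with K_pos = K_p·G_p(0).
G_p(0) = 0.2182. Require 1/(1 + K_p·0.2182) = 0.08, so 1 + 0.2182·K_p = 12.5.
K_p = (12.5 − 1)/0.2182 = 52.7.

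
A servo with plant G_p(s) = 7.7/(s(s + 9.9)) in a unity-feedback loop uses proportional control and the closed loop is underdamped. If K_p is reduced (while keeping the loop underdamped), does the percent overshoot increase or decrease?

ζ = 9.9/(2√(7.7K_p)) rises as K_p falls; higher damping means less overshoot.

decrease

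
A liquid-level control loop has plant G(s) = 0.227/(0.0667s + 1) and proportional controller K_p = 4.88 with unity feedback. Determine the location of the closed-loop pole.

Closed loop: T(s) = K_p·G/(1+K_p·G) = 1.108/(0.0667s + 1 + 1.108), with pole at s = −(1 + 1.108)/0.0667 = −31.6.

s = -31.6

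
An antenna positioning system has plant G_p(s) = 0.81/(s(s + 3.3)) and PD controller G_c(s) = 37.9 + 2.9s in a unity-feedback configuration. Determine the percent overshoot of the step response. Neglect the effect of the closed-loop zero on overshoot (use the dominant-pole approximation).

Forward path: (37.9 + 2.9s)·0.81/(s(s+3.3)). The closed-loop characteristic equation is s² + (3.3 + 0.81·2.9)s + 0.81·37.9 = 0.
That is s² + 5.649s + 30.7 = 0, so ω_n = 5.541 rad/s and ζ = 5.649/(2·5.541) = 0.5098.
%OS = 100·exp(−πζ/√(1−ζ²)) = 15.5%.

15.5%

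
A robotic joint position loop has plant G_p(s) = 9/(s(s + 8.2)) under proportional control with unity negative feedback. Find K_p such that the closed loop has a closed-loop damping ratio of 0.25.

K_p = 29.9

Closed-loop characteristic equation: s² + 8.2s + K_p·9 = 0.
So ω_n = √(9K_p) and 2ζω_n = 8.2, giving ζ = 8.2/(2√(9K_p)).
Setting ζ = 0.25: √(9K_p) = 8.2/(2·0.25) = 16.4, so K_p = 269/9 = 29.9.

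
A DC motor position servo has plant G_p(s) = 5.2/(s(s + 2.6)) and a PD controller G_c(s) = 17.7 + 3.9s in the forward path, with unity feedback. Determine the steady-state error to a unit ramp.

0.0282

The loop has one pole at the origin (type 1). Velocity error constant K_v = lim_{s→0} s·G_c(s)G_p(s) = 17.7·5.2/2.6 = 35.4.
Steady-state error to a unit ramp: e_ss = 1/K_v = 0.0282.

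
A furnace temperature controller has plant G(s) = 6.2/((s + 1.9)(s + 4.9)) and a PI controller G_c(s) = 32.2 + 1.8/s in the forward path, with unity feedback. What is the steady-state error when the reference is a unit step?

0

The open loop G_c(s)G(s) has a pole at the origin (type 1), so the static position error constant is infinite and e_ss = 1/(1+∞) = 0.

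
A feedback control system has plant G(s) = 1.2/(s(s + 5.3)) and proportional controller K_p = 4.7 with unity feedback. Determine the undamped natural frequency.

With unity feedback the closed-loop characteristic equation is s² + 5.3s + 4.7·1.2 = s² + 5.3s + 5.64 = 0.
So ω_n² = 5.64 ⇒ ω_n = 2.375 rad/s, and ζ = 5.3/(2ω_n) = 1.12.

ω_n = 2.37 rad/s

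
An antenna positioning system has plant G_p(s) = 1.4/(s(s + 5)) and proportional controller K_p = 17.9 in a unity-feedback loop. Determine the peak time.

The closed-loop denominator s² + 5s + 25.06 gives ω_n = √25.06 = 5.006 and ζ = 5/(2ω_n) = 0.4994.
Damped frequency ω_d = ω_n√(1−ζ²) = 4.337 rad/s, so peak time T_p = π/ω_d = 0.724 s.

T_p = 0.724 s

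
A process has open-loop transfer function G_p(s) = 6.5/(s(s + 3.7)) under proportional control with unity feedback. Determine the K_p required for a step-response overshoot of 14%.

From %OS = 100·exp(−πζ/√(1−ζ²)) = 14%, ζ = −ln(0.14)/√(π²+ln²(0.14)) = 0.5305.
Characteristic equation s² + 3.7s + 6.5K_p = 0 gives ζ = 3.7/(2√(6.5K_p)).
Setting ζ = 0.5305: √(6.5K_p) = 3.7/(2·0.5305) = 3.487, so K_p = 12.16/6.5 = 1.87.

K_p = 1.87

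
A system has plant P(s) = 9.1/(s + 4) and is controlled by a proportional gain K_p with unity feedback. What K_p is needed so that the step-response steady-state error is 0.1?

For a type-0 loop with proportional control, e_ss = 1/(1 + K_p·P(0)).
P(0) = 2.275. Require 1/(1 + K_p·2.275) = 0.1, so 1 + 2.275·K_p = 10.
K_p = (10 − 1)/2.275 = 3.96.

K_p = 3.96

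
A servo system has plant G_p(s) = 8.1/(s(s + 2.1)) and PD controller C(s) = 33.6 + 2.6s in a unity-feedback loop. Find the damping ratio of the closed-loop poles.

Forward path: (33.6 + 2.6s)·8.1/(s(s+2.1)). The closed-loop characteristic equation is s² + (2.1 + 8.1·2.6)s + 8.1·33.6 = 0.
That is s² + 23.16s + 272.2 = 0, so ω_n = 16.5 rad/s and ζ = 23.16/(2·16.5) = 0.7019.

ζ = 0.702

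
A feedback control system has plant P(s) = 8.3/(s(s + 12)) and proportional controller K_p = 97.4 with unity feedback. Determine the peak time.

T_p = 0.113 s

The closed-loop denominator s² + 12s + 808.4 gives ω_n = √808.4 = 28.43 and ζ = 12/(2ω_n) = 0.211.
Damped frequency ω_d = ω_n√(1−ζ²) = 27.79 rad/s, so peak time T_p = π/ω_d = 0.113 s.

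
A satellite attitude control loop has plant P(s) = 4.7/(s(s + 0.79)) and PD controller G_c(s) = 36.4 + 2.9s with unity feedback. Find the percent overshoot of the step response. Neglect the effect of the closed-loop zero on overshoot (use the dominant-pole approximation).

12.5%

Forward path: (36.4 + 2.9s)·4.7/(s(s+0.79)). The closed-loop characteristic equation is s² + (0.79 + 4.7·2.9)s + 4.7·36.4 = 0.
That is s² + 14.42s + 171.1 = 0, so ω_n = 13.08 rad/s and ζ = 14.42/(2·13.08) = 0.5512.
%OS = 100·exp(−πζ/√(1−ζ²)) = 12.5%.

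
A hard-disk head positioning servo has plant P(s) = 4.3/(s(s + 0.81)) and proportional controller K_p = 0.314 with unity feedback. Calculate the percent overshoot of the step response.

31.1%

Closed-loop characteristic equation: s² + 0.81s + 1.35 = 0, so ω_n = 1.162 rad/s and ζ = 0.81/(2·1.162) = 0.3485.
%OS = 100·exp(−πζ/√(1−ζ²)) = 100·exp(−π·0.3485/√0.8785) = 31.1%.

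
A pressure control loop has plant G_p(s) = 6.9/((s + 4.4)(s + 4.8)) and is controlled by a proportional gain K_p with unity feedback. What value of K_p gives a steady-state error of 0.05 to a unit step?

Steady-state error for a unit step on this type-0 loop is 1/(1 + K_p·G_p(0)).
G_p(0) = 0.3267. Require 1/(1 + K_p·0.3267) = 0.05, so 1 + 0.3267·K_p = 20.
K_p = (20 − 1)/0.3267 = 58.2.

K_p = 58.2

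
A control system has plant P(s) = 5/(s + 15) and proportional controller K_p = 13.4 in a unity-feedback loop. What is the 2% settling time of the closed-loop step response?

T_s ≈ 0.0488 s

Closed-loop transfer function: T(s) = K_p·P(s)/(1 + K_p·P(s)) = 67/(s + 15 + 67) = 67/(s + 82).
Time constant τ = 1/82 = 0.0122 s, so the 2% settling time is about 4τ = 0.0488 s.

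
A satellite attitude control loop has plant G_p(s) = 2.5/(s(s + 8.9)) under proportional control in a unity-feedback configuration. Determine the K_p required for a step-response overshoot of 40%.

From %OS = 100·exp(−πζ/√(1−ζ²)) = 40%, ζ = −ln(0.4)/√(π²+ln²(0.4)) = 0.28.
Characteristic equation s² + 8.9s + 2.5K_p = 0 gives ζ = 8.9/(2√(2.5K_p)).
Setting ζ = 0.28: √(2.5K_p) = 8.9/(2·0.28) = 15.89, so K_p = 252.6/2.5 = 101.

K_p = 101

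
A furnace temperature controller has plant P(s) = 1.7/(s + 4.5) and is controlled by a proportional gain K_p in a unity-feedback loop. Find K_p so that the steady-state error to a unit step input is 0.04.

K_p = 63.5

The loop is type 0, so e_ss(step) = 1/(1 + K_pos) with K_pos = K_p·P(0).
P(0) = 0.3778. Require 1/(1 + K_p·0.3778) = 0.04, so 1 + 0.3778·K_p = 25.
K_p = (25 − 1)/0.3778 = 63.5.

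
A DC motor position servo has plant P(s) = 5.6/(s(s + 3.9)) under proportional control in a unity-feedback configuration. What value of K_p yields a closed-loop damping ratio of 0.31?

K_p = 7.07

Closed-loop characteristic equation: s² + 3.9s + K_p·5.6 = 0.
So ω_n = √(5.6K_p) and 2ζω_n = 3.9, giving ζ = 3.9/(2√(5.6K_p)).
Setting ζ = 0.31: √(5.6K_p) = 3.9/(2·0.31) = 6.29, so K_p = 39.57/5.6 = 7.07.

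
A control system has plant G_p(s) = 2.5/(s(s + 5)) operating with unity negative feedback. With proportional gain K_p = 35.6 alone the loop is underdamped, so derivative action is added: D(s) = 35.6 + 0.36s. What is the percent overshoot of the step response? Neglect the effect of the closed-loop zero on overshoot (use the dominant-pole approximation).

Forward path: (35.6 + 0.36s)·2.5/(s(s+5)). The closed-loop characteristic equation is s² + (5 + 2.5·0.36)s + 2.5·35.6 = 0.
That is s² + 5.9s + 89 = 0, so ω_n = 9.434 rad/s and ζ = 5.9/(2·9.434) = 0.3127.
%OS = 100·exp(−πζ/√(1−ζ²)) = 35.5%.

35.5%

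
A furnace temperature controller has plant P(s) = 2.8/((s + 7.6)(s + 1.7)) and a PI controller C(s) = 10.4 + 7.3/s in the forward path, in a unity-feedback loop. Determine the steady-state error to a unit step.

0

The open loop C(s)P(s) has a pole at the origin (type 1), so the static position error constant is infinite and e_ss = 1/(1+∞) = 0.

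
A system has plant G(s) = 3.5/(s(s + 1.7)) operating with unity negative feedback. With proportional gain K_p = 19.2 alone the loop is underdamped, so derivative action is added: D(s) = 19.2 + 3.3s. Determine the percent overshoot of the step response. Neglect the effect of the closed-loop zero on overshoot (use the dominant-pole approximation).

Forward path: (19.2 + 3.3s)·3.5/(s(s+1.7)). The closed-loop characteristic equation is s² + (1.7 + 3.5·3.3)s + 3.5·19.2 = 0.
That is s² + 13.25s + 67.2 = 0, so ω_n = 8.198 rad/s and ζ = 13.25/(2·8.198) = 0.8082.
%OS = 100·exp(−πζ/√(1−ζ²)) = 1.34%.

1.34%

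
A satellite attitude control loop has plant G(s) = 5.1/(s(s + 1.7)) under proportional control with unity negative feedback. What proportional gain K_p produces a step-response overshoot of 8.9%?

From %OS = 100·exp(−πζ/√(1−ζ²)) = 8.9%, ζ = −ln(0.089)/√(π²+ln²(0.089)) = 0.6101.
Characteristic equation s² + 1.7s + 5.1K_p = 0 gives ζ = 1.7/(2√(5.1K_p)).
Setting ζ = 0.6101: √(5.1K_p) = 1.7/(2·0.6101) = 1.393, so K_p = 1.941/5.1 = 0.381.

K_p = 0.381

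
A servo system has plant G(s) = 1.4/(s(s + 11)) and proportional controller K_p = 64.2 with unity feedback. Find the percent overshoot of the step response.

10.7%

From 1 + K_pG(s) = 0: s² + 11s + 89.88 = 0 ⇒ ω_n = 9.481, ζ = 0.5801.
%OS = 100·exp(−πζ/√(1−ζ²)) = 100·exp(−π·0.5801/√0.6634) = 10.7%.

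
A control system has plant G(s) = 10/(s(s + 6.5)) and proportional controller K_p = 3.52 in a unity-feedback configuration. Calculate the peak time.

Closed-loop characteristic equation: s² + 6.5s + 35.2 = 0, so ω_n = 5.933 rad/s and ζ = 6.5/(2·5.933) = 0.5478.
Damped frequency ω_d = ω_n√(1−ζ²) = 4.964 rad/s, so peak time T_p = π/ω_d = 0.633 s.

T_p = 0.633 s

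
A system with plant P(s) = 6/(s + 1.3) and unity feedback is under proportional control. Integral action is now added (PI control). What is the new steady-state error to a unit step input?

0

The integrator makes K_pos = lim_{s→0} C(s)G(s) infinite, so e_ss = 1/(1+K_pos) = 0.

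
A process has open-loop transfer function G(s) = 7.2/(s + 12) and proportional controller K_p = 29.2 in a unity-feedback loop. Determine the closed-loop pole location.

s = -222.2

Closed-loop transfer function: T(s) = K_p·G(s)/(1 + K_p·G(s)) = 210.2/(s + 12 + 210.2) = 210.2/(s + 222.2).
The closed-loop pole is at s = −222.2.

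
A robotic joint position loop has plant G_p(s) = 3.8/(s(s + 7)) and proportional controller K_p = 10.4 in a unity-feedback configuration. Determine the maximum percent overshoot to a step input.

12.2%

From 1 + K_pG_p(s) = 0: s² + 7s + 39.52 = 0 ⇒ ω_n = 6.286, ζ = 0.5567.
%OS = 100·exp(−πζ/√(1−ζ²)) = 100·exp(−π·0.5567/√0.69) = 12.2%.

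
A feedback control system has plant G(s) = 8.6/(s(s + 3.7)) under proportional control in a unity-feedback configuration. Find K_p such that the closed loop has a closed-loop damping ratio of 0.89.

Closed-loop characteristic equation: s² + 3.7s + K_p·8.6 = 0.
So ω_n = √(8.6K_p) and 2ζω_n = 3.7, giving ζ = 3.7/(2√(8.6K_p)).
Setting ζ = 0.89: √(8.6K_p) = 3.7/(2·0.89) = 2.079, so K_p = 4.321/8.6 = 0.502.

K_p = 0.502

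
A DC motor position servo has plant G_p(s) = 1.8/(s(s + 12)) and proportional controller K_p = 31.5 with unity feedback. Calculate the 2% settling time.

The closed-loop denominator s² + 12s + 56.7 gives ω_n = √56.7 = 7.53 and ζ = 12/(2ω_n) = 0.7968.
2% settling time T_s ≈ 4/(ζω_n) = 4/6 = 0.667 s.

T_s ≈ 0.667 s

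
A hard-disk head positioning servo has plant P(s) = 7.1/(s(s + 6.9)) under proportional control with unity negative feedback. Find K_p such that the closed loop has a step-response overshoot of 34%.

K_p = 15.9

From %OS = 100·exp(−πζ/√(1−ζ²)) = 34%, ζ = −ln(0.34)/√(π²+ln²(0.34)) = 0.3248.
Characteristic equation s² + 6.9s + 7.1K_p = 0 gives ζ = 6.9/(2√(7.1K_p)).
Setting ζ = 0.3248: √(7.1K_p) = 6.9/(2·0.3248) = 10.62, so K_p = 112.8/7.1 = 15.9.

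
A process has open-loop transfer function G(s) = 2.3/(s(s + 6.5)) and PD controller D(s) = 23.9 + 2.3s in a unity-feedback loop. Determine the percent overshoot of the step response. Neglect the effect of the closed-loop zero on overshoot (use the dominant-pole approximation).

Forward path: (23.9 + 2.3s)·2.3/(s(s+6.5)). The closed-loop characteristic equation is s² + (6.5 + 2.3·2.3)s + 2.3·23.9 = 0.
That is s² + 11.79s + 54.97 = 0, so ω_n = 7.414 rad/s and ζ = 11.79/(2·7.414) = 0.7951.
%OS = 100·exp(−πζ/√(1−ζ²)) = 1.63%.

1.63%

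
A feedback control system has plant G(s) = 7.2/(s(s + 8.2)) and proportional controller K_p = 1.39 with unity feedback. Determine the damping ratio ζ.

ζ = 1.3

With unity feedback the closed-loop characteristic equation is s² + 8.2s + 1.39·7.2 = s² + 8.2s + 10.01 = 0.
Matching s² + 2ζω_n s + ω_n²: ω_n = √10.01 = 3.164 rad/s and 2ζω_n = 8.2, so ζ = 8.2/(2·3.164) = 1.3.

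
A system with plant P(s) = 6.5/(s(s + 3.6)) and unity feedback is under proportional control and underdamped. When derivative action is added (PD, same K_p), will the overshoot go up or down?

With PD the characteristic equation becomes s² + (a + K·K_d)s + K·K_p = 0; the damping term grows, ζ rises, overshoot falls.

decrease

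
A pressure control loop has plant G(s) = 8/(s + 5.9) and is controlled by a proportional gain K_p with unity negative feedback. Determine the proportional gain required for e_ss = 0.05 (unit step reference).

K_p = 14

The loop is type 0, so e_ss(step) = 1/(1 + K_pos) with K_pos = K_p·G(0).
G(0) = 1.356. Require 1/(1 + K_p·1.356) = 0.05, so 1 + 1.356·K_p = 20.
K_p = (20 − 1)/1.356 = 14.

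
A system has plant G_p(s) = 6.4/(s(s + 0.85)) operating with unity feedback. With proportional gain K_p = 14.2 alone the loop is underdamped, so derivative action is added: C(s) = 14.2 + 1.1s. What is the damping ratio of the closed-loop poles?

Forward path: (14.2 + 1.1s)·6.4/(s(s+0.85)). The closed-loop characteristic equation is s² + (0.85 + 6.4·1.1)s + 6.4·14.2 = 0.
That is s² + 7.89s + 90.88 = 0, so ω_n = 9.533 rad/s and ζ = 7.89/(2·9.533) = 0.4138.

ζ = 0.414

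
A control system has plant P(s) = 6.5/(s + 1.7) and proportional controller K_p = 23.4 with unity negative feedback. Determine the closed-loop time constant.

Closed-loop transfer function: T(s) = K_p·P(s)/(1 + K_p·P(s)) = 152.1/(s + 1.7 + 152.1) = 152.1/(s + 153.8).
Time constant τ = 1/153.8 = 0.0065 s.

τ = 0.0065 s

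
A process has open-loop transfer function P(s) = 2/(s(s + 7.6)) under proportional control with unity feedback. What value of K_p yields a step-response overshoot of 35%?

From %OS = 100·exp(−πζ/√(1−ζ²)) = 35%, ζ = −ln(0.35)/√(π²+ln²(0.35)) = 0.3169.
Characteristic equation s² + 7.6s + 2K_p = 0 gives ζ = 7.6/(2√(2K_p)).
Setting ζ = 0.3169: √(2K_p) = 7.6/(2·0.3169) = 11.99, so K_p = 143.8/2 = 71.9.

K_p = 71.9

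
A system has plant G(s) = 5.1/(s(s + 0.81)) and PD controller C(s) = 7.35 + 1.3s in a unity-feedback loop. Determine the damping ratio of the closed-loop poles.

ζ = 0.608

Forward path: (7.35 + 1.3s)·5.1/(s(s+0.81)). The closed-loop characteristic equation is s² + (0.81 + 5.1·1.3)s + 5.1·7.35 = 0.
That is s² + 7.44s + 37.48 = 0, so ω_n = 6.122 rad/s and ζ = 7.44/(2·6.122) = 0.6076.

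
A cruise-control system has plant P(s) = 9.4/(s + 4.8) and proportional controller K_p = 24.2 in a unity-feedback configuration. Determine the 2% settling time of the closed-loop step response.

Closed-loop transfer function: T(s) = K_p·P(s)/(1 + K_p·P(s)) = 227.5/(s + 4.8 + 227.5) = 227.5/(s + 232.3).
Time constant τ = 1/232.3 = 0.004305 s, so the 2% settling time is about 4τ = 0.0172 s.

T_s ≈ 0.0172 s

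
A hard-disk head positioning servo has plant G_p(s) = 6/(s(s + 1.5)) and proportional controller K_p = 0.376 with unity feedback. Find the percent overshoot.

Closed-loop characteristic equation: s² + 1.5s + 2.256 = 0, so ω_n = 1.502 rad/s and ζ = 1.5/(2·1.502) = 0.4993.
%OS = 100·exp(−πζ/√(1−ζ²)) = 100·exp(−π·0.4993/√0.7507) = 16.4%.

16.4%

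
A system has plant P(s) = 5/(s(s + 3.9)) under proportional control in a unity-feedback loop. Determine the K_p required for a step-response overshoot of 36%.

From %OS = 100·exp(−πζ/√(1−ζ²)) = 36%, ζ = −ln(0.36)/√(π²+ln²(0.36)) = 0.3093.
Characteristic equation s² + 3.9s + 5K_p = 0 gives ζ = 3.9/(2√(5K_p)).
Setting ζ = 0.3093: √(5K_p) = 3.9/(2·0.3093) = 6.305, so K_p = 39.76/5 = 7.95.

K_p = 7.95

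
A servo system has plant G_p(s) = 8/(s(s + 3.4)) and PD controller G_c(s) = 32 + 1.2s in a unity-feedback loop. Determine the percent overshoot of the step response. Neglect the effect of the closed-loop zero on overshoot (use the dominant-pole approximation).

24.7%

Forward path: (32 + 1.2s)·8/(s(s+3.4)). The closed-loop characteristic equation is s² + (3.4 + 8·1.2)s + 8·32 = 0.
That is s² + 13s + 256 = 0, so ω_n = 16 rad/s and ζ = 13/(2·16) = 0.4062.
%OS = 100·exp(−πζ/√(1−ζ²)) = 24.7%.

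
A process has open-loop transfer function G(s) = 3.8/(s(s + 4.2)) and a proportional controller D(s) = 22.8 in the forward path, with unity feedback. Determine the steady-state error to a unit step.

0

The open loop D(s)G(s) has a pole at the origin (type 1), so the static position error constant is infinite and e_ss = 1/(1+∞) = 0.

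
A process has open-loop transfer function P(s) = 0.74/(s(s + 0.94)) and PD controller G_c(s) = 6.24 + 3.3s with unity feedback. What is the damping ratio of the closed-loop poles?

Forward path: (6.24 + 3.3s)·0.74/(s(s+0.94)). The closed-loop characteristic equation is s² + (0.94 + 0.74·3.3)s + 0.74·6.24 = 0.
That is s² + 3.382s + 4.618 = 0, so ω_n = 2.149 rad/s and ζ = 3.382/(2·2.149) = 0.7869.

ζ = 0.787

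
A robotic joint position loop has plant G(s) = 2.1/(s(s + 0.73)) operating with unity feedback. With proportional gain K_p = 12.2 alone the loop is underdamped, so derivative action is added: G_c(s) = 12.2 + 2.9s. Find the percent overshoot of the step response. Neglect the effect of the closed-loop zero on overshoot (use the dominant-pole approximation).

5.7%

Forward path: (12.2 + 2.9s)·2.1/(s(s+0.73)). The closed-loop characteristic equation is s² + (0.73 + 2.1·2.9)s + 2.1·12.2 = 0.
That is s² + 6.82s + 25.62 = 0, so ω_n = 5.062 rad/s and ζ = 6.82/(2·5.062) = 0.6737.
%OS = 100·exp(−πζ/√(1−ζ²)) = 5.7%.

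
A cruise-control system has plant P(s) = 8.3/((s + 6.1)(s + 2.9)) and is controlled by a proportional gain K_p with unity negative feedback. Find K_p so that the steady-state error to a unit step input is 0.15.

The loop is type 0, so e_ss(step) = 1/(1 + K_pos) with K_pos = K_p·P(0).
P(0) = 0.4692. Require 1/(1 + K_p·0.4692) = 0.15, so 1 + 0.4692·K_p = 6.667.
K_p = (6.667 − 1)/0.4692 = 12.1.

K_p = 12.1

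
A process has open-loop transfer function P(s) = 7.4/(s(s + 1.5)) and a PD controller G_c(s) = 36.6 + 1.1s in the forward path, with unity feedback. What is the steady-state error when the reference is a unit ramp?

0.00554

The loop has one pole at the origin (type 1). Velocity error constant K_v = lim_{s→0} s·G_c(s)P(s) = 36.6·7.4/1.5 = 180.6.
Steady-state error to a unit ramp: e_ss = 1/K_v = 0.00554.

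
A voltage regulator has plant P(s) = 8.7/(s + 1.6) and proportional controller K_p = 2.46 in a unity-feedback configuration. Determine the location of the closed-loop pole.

s = -23

Closed-loop transfer function: T(s) = K_p·P(s)/(1 + K_p·P(s)) = 21.4/(s + 1.6 + 21.4) = 21.4/(s + 23).
The closed-loop pole is at s = −23.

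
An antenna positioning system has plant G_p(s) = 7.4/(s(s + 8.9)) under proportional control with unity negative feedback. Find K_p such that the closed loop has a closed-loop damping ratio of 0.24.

K_p = 46.5

Closed-loop characteristic equation: s² + 8.9s + K_p·7.4 = 0.
So ω_n = √(7.4K_p) and 2ζω_n = 8.9, giving ζ = 8.9/(2√(7.4K_p)).
Setting ζ = 0.24: √(7.4K_p) = 8.9/(2·0.24) = 18.54, so K_p = 343.8/7.4 = 46.5.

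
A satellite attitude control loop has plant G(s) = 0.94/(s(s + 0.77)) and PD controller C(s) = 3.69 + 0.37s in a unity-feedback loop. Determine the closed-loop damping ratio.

ζ = 0.3

Forward path: (3.69 + 0.37s)·0.94/(s(s+0.77)). The closed-loop characteristic equation is s² + (0.77 + 0.94·0.37)s + 0.94·3.69 = 0.
That is s² + 1.118s + 3.469 = 0, so ω_n = 1.862 rad/s and ζ = 1.118/(2·1.862) = 0.3001.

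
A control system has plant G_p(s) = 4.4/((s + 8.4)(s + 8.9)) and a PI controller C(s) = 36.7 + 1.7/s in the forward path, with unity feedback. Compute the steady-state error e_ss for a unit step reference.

0

The open loop C(s)G_p(s) has a pole at the origin (type 1), so the static position error constant is infinite and e_ss = 1/(1+∞) = 0.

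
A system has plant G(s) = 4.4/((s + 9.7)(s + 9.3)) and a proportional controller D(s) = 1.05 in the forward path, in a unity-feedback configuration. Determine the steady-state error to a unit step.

0.951

The loop is type 0. Static position error constant K_pos = D(0)·G(0) = 1.05·0.04878 = 0.05121.
Steady-state error to a unit step: e_ss = 1/(1+K_pos) = 1/1.051 = 0.951.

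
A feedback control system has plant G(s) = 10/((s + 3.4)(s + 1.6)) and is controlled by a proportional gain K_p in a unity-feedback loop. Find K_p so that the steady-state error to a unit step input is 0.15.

K_p = 3.08

Steady-state error for a unit step on this type-0 loop is 1/(1 + K_p·G(0)).
G(0) = 1.838. Require 1/(1 + K_p·1.838) = 0.15, so 1 + 1.838·K_p = 6.667.
K_p = (6.667 − 1)/1.838 = 3.08.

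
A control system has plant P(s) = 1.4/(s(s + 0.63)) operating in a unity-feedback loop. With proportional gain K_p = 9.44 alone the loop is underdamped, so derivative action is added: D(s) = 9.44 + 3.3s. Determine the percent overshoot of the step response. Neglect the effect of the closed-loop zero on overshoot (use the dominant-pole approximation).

3.77%

Forward path: (9.44 + 3.3s)·1.4/(s(s+0.63)). The closed-loop characteristic equation is s² + (0.63 + 1.4·3.3)s + 1.4·9.44 = 0.
That is s² + 5.25s + 13.22 = 0, so ω_n = 3.635 rad/s and ζ = 5.25/(2·3.635) = 0.7221.
%OS = 100·exp(−πζ/√(1−ζ²)) = 3.77%.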